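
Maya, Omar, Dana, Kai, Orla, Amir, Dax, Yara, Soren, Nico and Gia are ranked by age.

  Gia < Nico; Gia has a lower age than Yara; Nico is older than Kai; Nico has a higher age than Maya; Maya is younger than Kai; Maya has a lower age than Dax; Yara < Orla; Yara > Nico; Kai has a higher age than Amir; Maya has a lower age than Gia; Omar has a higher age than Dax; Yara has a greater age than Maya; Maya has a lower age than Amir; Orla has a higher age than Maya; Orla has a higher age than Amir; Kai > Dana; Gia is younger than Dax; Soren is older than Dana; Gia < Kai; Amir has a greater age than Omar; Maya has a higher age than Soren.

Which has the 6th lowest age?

Omar

Chaining the given pairs: Dana < Soren < Maya < Gia < Dax < Omar < Amir < Kai < Nico < Yara < Orla.
Counting 6 from the smallest end gives Omar.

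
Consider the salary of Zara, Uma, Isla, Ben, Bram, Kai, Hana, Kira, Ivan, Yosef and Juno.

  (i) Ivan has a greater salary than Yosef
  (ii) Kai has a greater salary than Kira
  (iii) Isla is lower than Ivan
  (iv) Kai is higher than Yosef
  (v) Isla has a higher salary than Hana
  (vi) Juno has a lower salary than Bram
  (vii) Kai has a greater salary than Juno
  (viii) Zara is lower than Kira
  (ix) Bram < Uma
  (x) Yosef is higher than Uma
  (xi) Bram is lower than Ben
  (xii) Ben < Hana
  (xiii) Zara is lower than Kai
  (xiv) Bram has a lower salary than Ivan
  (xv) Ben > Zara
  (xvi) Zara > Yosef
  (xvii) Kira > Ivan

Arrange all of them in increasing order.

Juno < Bram < Uma < Yosef < Zara < Ben < Hana < Isla < Ivan < Kira < Kai

The consecutive links are each given: Juno < Bram; Bram < Uma; Uma < Yosef; Yosef < Zara; Zara < Ben; Ben < Hana; Hana < Isla; Isla < Ivan; Ivan < Kira; Kira < Kai.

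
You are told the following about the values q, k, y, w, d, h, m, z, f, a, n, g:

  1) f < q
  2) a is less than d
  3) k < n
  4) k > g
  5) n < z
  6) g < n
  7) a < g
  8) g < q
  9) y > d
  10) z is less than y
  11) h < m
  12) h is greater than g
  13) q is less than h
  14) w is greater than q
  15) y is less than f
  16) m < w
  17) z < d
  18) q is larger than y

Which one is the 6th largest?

y

Chaining the given pairs: a < g < k < n < z < d < y < f < q < h < m < w.
The 6th largest is y.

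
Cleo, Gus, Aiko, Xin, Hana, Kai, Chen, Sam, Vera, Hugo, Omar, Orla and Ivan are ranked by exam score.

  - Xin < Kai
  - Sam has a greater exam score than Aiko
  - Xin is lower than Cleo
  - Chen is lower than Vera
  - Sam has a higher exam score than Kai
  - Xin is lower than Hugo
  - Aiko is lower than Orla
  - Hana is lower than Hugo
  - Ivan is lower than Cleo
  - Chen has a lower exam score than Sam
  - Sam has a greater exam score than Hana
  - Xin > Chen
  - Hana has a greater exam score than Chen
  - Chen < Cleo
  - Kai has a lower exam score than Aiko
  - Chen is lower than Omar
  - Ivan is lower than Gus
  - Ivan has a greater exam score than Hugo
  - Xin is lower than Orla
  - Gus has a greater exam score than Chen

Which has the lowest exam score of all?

Chen

Vera is not least since Chen < Vera; Xin is not least since Chen < Xin; Kai is not least since Xin < Kai; Hana is not least since Chen < Hana; Aiko is not least since Kai < Aiko; Sam is not least since Hana < Sam; Hugo is not least since Xin < Hugo; Ivan is not least since Hugo < Ivan; Cleo is not least since Ivan < Cleo; Orla is not least since Aiko < Orla; Gus is not least since Chen < Gus; Omar is not least since Chen < Omar.
Only Chen has nothing below it, so Chen is the lowest exam score.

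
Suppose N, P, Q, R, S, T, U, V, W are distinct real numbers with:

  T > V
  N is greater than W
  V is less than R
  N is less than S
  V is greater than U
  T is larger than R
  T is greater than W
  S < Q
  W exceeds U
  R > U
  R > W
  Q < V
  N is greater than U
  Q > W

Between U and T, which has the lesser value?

U

U < W and W < N give U < N.
With N < S: U < W < N < S.
With S < Q: U < W < N < S < Q.
With Q < V: U < W < N < S < Q < V.
With V < T: U < W < N < S < Q < V < T.
So U < T; U is the smaller of the two.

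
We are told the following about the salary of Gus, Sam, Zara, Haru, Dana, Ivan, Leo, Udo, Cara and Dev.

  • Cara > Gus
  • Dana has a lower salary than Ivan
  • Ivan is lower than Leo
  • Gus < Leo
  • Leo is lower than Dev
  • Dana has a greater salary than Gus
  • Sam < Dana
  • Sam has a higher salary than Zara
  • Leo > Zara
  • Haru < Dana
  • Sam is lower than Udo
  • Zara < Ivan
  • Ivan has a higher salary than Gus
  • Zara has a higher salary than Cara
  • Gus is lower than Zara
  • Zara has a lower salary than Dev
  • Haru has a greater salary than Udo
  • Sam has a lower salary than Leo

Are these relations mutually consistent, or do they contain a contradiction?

consistent

The single ordering Gus < Cara < Zara < Sam < Udo < Haru < Dana < Ivan < Leo < Dev satisfies every listed relation, so no contradiction arises.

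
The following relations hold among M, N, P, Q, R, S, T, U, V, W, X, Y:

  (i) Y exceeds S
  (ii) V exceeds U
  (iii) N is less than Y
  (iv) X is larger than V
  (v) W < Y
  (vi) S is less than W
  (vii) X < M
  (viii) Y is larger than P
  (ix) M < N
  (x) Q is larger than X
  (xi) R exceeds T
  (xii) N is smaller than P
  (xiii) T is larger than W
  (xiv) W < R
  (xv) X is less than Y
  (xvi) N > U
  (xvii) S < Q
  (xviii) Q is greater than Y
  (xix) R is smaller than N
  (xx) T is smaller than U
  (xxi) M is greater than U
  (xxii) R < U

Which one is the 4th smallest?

R

The consecutive relations fix a unique order: S < W < T < R < U < V < X < M < N < P < Y < Q.
The 4th smallest is R.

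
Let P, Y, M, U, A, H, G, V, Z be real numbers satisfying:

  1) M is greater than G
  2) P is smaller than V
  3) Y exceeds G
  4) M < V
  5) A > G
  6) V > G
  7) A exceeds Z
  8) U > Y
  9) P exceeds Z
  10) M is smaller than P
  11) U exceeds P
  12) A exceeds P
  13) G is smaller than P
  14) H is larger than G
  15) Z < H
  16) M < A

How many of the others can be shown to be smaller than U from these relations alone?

From U the given relations immediately reach Y, P.
From those, Z, G, M — 5 in total.
Nothing else is reachable below U; 5 in all.

5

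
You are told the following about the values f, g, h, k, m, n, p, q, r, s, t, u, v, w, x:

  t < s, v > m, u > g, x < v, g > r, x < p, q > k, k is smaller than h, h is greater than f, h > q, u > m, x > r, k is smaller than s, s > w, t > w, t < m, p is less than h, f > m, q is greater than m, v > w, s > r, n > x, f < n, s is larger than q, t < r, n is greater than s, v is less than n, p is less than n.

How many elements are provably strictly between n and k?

The relations place k below n. An element lies strictly between them when it is forced above k and also forced below n.
Above k: {q, s, h}. Below n: {w, t, r, m, x, f, p, q, v, s}.
Intersection: {q, s} — 2.

2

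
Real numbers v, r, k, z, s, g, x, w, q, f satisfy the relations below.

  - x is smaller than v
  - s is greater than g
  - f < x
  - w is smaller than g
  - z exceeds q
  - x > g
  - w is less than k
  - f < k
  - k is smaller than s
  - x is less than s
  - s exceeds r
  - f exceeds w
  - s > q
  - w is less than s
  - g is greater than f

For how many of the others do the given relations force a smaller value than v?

4

Directly below v: x.
One step further: f, g (3 so far).
One step further: w (4 so far).
No other element is forced below v by the given relations, so the count is 4.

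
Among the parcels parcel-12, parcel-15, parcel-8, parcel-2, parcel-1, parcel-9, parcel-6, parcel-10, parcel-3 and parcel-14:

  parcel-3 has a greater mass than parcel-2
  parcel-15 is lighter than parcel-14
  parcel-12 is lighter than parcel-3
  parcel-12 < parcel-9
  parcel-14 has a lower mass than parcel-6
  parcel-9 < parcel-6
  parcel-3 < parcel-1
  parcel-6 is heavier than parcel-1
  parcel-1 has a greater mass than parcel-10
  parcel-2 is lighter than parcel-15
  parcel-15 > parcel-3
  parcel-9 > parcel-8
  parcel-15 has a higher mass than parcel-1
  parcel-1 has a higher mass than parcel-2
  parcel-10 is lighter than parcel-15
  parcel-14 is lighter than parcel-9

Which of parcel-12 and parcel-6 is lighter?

Following the relations from parcel-12: parcel-12 < parcel-3 < parcel-1 < parcel-15 < parcel-14 < parcel-9 < parcel-6.
So parcel-12 < parcel-6; parcel-12 is the lighter of the two.

parcel-12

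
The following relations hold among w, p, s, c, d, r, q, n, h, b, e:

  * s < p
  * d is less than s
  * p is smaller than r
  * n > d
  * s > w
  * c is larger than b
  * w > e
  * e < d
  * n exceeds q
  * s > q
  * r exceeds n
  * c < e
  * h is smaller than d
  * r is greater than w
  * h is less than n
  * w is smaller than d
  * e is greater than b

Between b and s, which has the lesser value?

Chaining the given relations: b < c < e < w < d < s.
So b < s; b is the smaller of the two.

b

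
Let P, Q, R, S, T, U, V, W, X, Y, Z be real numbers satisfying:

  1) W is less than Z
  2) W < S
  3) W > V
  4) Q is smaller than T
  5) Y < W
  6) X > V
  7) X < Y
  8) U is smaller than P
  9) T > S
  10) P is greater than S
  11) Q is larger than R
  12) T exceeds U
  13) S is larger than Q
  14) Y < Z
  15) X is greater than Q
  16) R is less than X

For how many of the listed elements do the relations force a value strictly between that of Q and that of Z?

3

Chaining upward from Q reaches: X, Y, W, S, P, T.
Chaining downward from Z reaches: R, V, X, Y, W.
Strictly between Q and Z are those in both lists: X, Y, W — 3 elements.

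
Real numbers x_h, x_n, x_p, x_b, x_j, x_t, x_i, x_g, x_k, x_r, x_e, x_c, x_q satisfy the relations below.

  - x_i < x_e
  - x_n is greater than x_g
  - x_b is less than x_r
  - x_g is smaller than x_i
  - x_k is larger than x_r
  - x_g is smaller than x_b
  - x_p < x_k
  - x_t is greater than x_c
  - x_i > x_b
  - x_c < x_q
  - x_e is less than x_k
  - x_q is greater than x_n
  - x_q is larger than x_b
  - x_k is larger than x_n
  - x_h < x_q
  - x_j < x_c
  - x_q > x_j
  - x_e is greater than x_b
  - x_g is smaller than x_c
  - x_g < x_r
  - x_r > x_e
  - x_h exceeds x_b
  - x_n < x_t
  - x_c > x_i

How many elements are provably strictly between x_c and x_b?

1

Chaining upward from x_b reaches: x_i, x_e, x_h, x_r, x_k, x_t, x_q.
Chaining downward from x_c reaches: x_g, x_i, x_j.
Strictly between x_b and x_c are those in both lists: x_i — 1 element.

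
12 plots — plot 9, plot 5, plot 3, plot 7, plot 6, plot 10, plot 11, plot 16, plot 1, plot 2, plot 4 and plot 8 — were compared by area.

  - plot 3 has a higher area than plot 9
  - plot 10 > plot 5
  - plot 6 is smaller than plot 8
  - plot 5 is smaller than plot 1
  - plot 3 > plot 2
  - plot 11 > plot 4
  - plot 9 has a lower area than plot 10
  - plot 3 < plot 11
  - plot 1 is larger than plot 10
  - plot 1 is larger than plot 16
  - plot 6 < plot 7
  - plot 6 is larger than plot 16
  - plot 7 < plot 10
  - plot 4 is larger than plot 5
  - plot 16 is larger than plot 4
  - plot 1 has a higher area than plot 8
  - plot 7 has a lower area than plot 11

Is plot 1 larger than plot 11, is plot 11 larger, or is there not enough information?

undetermined

Following every chain through plot 11: below plot 11 we get plot 2, plot 5, plot 4, plot 16, plot 9, plot 6, plot 7, plot 3.
plot 1 is not reached, and no chain runs the other way from plot 1 to plot 11.
So the given relations leave the order of plot 11 and plot 1 undetermined.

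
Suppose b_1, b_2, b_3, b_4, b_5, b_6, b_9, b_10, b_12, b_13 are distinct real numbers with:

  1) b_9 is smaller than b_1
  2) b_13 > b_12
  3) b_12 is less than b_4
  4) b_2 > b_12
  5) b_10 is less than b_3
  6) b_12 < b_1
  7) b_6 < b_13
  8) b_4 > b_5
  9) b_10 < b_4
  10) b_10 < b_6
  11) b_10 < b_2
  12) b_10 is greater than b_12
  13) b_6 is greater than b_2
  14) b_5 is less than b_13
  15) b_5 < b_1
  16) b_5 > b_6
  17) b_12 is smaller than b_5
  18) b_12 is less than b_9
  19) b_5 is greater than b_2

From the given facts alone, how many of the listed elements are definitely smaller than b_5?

4

The elements the relations force below b_5 are b_12, b_10, b_2, b_6 — no chain reaches any other.
That is 4.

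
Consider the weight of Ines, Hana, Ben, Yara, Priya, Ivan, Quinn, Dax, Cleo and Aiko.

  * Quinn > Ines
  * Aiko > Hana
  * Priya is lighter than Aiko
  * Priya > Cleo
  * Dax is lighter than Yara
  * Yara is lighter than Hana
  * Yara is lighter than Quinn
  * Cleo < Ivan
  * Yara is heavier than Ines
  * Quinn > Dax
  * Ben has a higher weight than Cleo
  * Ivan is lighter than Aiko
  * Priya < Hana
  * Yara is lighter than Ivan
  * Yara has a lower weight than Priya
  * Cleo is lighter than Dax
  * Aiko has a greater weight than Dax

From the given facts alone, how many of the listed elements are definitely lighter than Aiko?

7

Directly below Aiko: Dax, Priya, Ivan, Hana.
One step further: Cleo, Yara (6 so far).
One step further: Ines (7 so far).
No other element is forced below Aiko by the given relations, so the count is 7.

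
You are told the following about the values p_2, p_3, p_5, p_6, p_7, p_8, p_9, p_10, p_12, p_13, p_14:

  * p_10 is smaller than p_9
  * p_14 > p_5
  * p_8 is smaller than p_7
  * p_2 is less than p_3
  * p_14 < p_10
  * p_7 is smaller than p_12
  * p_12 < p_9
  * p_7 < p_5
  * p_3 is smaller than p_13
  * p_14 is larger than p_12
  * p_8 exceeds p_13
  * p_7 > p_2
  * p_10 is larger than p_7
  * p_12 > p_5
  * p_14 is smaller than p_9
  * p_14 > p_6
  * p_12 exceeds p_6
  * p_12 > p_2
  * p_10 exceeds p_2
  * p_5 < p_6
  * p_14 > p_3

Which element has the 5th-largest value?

p_6

Chaining the given pairs: p_2 < p_3 < p_13 < p_8 < p_7 < p_5 < p_6 < p_12 < p_14 < p_10 < p_9.
Counting 5 from the largest end gives p_6.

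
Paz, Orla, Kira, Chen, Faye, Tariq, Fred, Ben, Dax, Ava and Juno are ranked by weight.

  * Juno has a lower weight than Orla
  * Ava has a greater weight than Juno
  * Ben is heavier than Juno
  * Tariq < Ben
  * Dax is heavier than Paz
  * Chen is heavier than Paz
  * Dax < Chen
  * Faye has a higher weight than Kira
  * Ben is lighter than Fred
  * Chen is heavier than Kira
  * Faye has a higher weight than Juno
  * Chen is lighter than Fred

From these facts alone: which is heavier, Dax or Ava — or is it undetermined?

undetermined

Following every chain through Dax: above Dax we get Chen, Fred; below Dax we get Paz.
Ava is not reached, and no chain runs the other way from Ava to Dax.
So the given relations leave the order of Dax and Ava undetermined.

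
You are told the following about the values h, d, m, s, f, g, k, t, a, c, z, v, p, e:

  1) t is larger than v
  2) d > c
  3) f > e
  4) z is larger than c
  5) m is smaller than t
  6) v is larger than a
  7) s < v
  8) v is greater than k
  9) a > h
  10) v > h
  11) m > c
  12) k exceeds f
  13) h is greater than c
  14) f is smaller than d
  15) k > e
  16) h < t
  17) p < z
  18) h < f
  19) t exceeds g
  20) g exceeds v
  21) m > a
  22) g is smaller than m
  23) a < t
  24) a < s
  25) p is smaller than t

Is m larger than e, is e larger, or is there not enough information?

m

e < f and f < k give e < k.
Then k < v extends the chain to v.
With v < g: e < f < k < v < g.
Then g < m extends the chain to m.
So m is larger.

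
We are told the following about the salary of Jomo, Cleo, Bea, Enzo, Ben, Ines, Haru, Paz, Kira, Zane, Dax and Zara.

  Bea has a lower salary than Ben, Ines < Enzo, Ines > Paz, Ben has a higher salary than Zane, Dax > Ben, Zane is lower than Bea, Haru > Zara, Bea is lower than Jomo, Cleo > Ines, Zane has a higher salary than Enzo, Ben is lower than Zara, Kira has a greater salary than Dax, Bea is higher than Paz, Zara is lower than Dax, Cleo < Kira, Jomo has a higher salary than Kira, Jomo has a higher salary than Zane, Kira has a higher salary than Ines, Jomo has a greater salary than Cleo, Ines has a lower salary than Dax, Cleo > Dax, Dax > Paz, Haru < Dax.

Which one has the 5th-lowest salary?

Bea

Piecing the relations together gives one ordering: Paz < Ines < Enzo < Zane < Bea < Ben < Zara < Haru < Dax < Cleo < Kira < Jomo.
Counting 5 from the smallest end gives Bea.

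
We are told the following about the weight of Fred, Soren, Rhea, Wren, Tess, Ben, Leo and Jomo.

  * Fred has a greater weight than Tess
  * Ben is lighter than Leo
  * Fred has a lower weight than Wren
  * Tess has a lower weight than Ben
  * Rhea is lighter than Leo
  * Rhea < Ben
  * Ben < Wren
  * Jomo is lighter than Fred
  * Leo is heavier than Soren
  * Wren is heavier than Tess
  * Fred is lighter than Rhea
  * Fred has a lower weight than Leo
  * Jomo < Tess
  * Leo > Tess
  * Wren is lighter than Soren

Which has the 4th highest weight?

Chaining the given pairs: Jomo < Tess < Fred < Rhea < Ben < Wren < Soren < Leo.
Counting 4 from the largest end gives Ben.

Ben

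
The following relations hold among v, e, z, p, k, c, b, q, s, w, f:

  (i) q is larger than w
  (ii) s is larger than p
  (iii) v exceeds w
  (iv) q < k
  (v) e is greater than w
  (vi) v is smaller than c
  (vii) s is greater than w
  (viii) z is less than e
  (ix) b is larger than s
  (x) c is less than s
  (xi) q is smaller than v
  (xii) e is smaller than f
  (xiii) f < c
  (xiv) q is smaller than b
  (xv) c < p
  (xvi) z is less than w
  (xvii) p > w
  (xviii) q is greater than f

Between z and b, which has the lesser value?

z

Following the relations from z: z < w < e < f < q < v < c < p < s < b.
So z < b; z is the smaller of the two.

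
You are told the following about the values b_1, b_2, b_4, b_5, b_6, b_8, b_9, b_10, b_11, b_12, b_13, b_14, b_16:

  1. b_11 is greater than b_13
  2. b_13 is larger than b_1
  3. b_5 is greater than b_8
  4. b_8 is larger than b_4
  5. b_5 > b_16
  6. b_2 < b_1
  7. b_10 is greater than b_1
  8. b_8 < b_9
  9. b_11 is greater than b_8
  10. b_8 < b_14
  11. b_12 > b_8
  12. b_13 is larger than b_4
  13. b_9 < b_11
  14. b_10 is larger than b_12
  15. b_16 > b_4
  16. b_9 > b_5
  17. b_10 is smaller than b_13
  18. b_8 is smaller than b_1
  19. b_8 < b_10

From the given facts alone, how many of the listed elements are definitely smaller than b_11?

From b_11 the given relations immediately reach b_8, b_9, b_13.
From those, b_4, b_1, b_10, b_5 — 7 in total.
From those, b_12, b_16, b_2 — 10 in total.
Nothing else is reachable below b_11; 10 in all.

10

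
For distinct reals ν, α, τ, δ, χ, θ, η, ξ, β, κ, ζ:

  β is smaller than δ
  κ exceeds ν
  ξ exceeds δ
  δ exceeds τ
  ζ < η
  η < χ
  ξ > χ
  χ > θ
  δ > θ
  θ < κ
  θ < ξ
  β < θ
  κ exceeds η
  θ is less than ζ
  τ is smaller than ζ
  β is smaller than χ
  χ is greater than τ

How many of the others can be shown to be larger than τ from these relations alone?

The elements the relations force above τ are δ, ζ, η, κ, χ, ξ — no chain reaches any other.
That is 6.

6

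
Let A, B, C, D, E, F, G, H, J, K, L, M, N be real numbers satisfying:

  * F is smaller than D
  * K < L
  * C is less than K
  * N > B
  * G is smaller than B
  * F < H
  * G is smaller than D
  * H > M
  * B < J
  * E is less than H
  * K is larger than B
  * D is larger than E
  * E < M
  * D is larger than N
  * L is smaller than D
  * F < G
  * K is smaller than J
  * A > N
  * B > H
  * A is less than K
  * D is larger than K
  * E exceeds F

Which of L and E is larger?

E < M < H < B < N < A < K < L, by transitivity through M, H, B, N, A, K.
So E < L; L is the larger of the two.

L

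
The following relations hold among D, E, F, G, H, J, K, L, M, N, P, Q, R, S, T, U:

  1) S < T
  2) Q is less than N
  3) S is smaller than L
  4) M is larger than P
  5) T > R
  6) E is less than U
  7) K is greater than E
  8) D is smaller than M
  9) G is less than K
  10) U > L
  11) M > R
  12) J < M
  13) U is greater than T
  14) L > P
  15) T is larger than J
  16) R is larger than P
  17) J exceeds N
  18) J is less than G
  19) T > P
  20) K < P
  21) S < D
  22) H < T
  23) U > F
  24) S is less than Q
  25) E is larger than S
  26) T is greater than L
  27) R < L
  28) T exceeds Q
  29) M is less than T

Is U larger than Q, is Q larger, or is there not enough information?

Q < N and N < J give Q < J.
Then J < G extends the chain to G.
With G < K: Q < N < J < G < K.
With K < P: Q < N < J < G < K < P.
Then P < R extends the chain to R.
Then R < M extends the chain to M.
With M < T: Q < N < J < G < K < P < R < M < T.
Then T < U extends the chain to U.
So U is larger.

U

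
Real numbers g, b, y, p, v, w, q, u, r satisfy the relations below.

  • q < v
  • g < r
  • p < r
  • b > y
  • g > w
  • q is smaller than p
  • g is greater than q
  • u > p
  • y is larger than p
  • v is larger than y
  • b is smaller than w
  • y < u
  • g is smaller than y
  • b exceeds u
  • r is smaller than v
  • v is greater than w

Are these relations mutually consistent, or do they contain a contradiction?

inconsistent

Chaining the given relations yields y < u < b < w < g, so y < g. But one relation states g < y. These cannot both hold.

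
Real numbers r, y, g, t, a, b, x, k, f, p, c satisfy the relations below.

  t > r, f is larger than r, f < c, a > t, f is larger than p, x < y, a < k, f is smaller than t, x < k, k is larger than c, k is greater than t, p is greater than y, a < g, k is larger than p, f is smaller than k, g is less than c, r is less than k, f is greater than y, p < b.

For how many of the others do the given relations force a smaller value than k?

9

The elements the relations force below k are x, y, r, p, f, t, a, g, c — no chain reaches any other.
That is 9.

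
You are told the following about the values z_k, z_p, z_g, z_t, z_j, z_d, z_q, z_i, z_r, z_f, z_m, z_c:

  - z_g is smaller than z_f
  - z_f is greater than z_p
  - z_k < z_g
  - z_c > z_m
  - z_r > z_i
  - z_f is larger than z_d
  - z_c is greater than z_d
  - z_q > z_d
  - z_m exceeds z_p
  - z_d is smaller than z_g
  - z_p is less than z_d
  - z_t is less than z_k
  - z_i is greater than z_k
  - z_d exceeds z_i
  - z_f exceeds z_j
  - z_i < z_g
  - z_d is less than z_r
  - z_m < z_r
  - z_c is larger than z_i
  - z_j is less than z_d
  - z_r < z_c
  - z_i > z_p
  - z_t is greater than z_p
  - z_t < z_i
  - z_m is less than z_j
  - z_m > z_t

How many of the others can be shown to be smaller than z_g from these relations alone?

From z_g the given relations immediately reach z_k, z_i, z_d.
From those, z_p, z_t, z_j — 6 in total.
From those, z_m — 7 in total.
Nothing else is reachable below z_g; 7 in all.

7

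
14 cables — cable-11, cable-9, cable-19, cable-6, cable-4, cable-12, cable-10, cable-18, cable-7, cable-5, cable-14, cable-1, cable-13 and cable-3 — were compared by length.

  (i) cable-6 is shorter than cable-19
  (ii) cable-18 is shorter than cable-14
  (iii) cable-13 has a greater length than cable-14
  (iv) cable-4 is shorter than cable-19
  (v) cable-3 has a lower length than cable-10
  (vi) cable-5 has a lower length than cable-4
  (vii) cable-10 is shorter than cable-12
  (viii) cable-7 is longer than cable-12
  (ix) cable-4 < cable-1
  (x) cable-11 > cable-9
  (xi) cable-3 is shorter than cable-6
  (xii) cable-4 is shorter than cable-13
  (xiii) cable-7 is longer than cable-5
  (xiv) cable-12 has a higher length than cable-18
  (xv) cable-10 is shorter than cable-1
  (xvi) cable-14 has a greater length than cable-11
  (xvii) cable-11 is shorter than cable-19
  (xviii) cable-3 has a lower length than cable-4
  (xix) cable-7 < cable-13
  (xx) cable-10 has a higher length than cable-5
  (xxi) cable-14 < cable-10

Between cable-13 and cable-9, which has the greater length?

cable-13

cable-9 < cable-11 and cable-11 < cable-14 give cable-9 < cable-14.
With cable-14 < cable-10: cable-9 < cable-11 < cable-14 < cable-10.
Then cable-10 < cable-12 extends the chain to cable-12.
Then cable-12 < cable-7 extends the chain to cable-7.
Then cable-7 < cable-13 extends the chain to cable-13.
So cable-9 < cable-13; cable-13 is the longer of the two.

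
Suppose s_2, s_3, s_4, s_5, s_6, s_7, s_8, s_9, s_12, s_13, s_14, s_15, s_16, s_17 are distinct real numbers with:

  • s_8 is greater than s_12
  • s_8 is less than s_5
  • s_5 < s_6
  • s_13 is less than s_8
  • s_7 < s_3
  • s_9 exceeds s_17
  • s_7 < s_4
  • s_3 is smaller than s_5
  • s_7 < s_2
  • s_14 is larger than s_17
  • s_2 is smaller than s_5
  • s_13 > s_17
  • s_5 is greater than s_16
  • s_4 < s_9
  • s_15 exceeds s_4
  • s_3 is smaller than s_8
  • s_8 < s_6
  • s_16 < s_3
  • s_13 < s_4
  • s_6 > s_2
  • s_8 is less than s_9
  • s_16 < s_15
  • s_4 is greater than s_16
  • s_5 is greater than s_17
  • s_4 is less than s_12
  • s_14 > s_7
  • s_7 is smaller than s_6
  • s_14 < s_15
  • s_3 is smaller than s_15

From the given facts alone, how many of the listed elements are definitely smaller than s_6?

From s_6 the given relations immediately reach s_7, s_2, s_8, s_5.
From those, s_16, s_17, s_13, s_3, s_12 — 9 in total.
From those, s_4 — 10 in total.
Nothing else is reachable below s_6; 10 in all.

10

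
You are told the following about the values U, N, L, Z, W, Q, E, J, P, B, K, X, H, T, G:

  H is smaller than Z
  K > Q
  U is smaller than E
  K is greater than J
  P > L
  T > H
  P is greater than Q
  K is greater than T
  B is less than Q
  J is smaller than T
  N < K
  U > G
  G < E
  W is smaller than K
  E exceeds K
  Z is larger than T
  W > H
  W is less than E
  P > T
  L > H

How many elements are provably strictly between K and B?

The relations place B below K. An element lies strictly between them when it is forced above B and also forced below K.
Above B: {Q, P, E}. Below K: {H, W, J, T, Q, N}.
Intersection: {Q} — 1.

1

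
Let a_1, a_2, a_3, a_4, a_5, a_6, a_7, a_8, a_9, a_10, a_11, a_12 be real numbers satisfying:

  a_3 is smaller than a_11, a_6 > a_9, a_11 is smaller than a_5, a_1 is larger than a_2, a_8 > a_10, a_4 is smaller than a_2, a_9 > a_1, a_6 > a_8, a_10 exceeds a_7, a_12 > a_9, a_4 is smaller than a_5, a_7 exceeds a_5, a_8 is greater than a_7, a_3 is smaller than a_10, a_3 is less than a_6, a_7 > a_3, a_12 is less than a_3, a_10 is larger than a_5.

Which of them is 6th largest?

Chaining the given pairs: a_4 < a_2 < a_1 < a_9 < a_12 < a_3 < a_11 < a_5 < a_7 < a_10 < a_8 < a_6.
The 6th largest is a_11.

a_11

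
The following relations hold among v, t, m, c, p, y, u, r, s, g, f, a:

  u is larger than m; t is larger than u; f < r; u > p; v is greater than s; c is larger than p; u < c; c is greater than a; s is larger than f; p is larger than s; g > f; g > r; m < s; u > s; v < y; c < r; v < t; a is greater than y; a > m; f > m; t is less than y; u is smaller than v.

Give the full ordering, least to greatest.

m < f < s < p < u < v < t < y < a < c < r < g

Each adjacent pair is fixed by a given relation: m < f; f < s; s < p; p < u; u < v; v < t; t < y; y < a; a < c; c < r; r < g. Chaining them end to end gives the full order.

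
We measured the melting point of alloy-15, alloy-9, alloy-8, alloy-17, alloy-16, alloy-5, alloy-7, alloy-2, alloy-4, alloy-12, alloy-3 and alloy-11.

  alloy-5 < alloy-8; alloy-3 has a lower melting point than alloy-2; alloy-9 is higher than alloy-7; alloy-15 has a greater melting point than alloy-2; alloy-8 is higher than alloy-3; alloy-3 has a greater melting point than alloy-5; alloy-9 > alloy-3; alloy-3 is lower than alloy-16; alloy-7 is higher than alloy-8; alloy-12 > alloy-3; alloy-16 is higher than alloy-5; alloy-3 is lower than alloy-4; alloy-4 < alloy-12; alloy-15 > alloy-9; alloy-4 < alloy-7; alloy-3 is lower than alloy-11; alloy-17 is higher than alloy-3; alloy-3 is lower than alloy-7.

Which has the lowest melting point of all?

alloy-5

Chaining upward from alloy-5: directly above it, alloy-3, alloy-8, alloy-16; then alloy-17, alloy-2, alloy-11, alloy-4, alloy-12, alloy-7, alloy-9; then alloy-15.
That covers every other element, and nothing is given below alloy-5, so alloy-5 is the lowest melting point.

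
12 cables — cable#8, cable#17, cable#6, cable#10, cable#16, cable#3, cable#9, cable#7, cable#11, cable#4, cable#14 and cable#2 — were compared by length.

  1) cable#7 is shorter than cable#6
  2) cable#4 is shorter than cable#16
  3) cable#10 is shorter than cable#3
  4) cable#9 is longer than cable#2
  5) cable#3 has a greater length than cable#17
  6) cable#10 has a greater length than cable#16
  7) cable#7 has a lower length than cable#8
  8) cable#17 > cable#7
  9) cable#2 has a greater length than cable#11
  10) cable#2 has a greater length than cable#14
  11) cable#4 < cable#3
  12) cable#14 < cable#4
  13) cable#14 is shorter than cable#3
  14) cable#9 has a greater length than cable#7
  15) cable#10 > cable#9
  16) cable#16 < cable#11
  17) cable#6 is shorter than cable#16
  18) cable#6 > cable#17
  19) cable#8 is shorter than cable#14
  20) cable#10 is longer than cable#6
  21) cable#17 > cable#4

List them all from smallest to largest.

cable#7 < cable#8 < cable#14 < cable#4 < cable#17 < cable#6 < cable#16 < cable#11 < cable#2 < cable#9 < cable#10 < cable#3

Nothing is placed below cable#7, so it is least; from there cable#7 < cable#8; cable#8 < cable#14; cable#14 < cable#4; cable#4 < cable#17; cable#17 < cable#6; cable#6 < cable#16; cable#16 < cable#11; cable#11 < cable#2; cable#2 < cable#9; cable#9 < cable#10; cable#10 < cable#3, each given directly.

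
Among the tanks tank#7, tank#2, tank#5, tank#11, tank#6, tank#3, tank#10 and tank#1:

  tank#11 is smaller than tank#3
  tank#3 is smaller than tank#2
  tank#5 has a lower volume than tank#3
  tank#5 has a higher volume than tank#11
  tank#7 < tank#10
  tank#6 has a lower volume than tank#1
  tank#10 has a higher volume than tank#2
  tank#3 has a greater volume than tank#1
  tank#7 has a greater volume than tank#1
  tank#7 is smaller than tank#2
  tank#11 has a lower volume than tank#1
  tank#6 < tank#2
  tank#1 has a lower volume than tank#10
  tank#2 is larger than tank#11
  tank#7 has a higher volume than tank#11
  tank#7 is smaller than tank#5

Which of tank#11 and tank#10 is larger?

Chaining the given relations: tank#11 < tank#1 < tank#7 < tank#5 < tank#3 < tank#2 < tank#10.
So tank#11 < tank#10; tank#10 is the larger of the two.

tank#10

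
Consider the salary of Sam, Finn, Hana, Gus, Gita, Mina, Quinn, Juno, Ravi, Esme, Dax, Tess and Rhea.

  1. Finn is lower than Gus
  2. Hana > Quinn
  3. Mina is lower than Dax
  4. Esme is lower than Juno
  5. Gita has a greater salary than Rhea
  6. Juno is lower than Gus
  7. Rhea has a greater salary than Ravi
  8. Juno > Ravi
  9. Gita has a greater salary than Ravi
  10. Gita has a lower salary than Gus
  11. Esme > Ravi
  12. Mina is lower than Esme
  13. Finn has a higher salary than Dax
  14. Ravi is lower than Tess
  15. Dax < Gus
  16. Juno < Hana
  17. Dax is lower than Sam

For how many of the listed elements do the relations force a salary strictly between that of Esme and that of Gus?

1

Chaining upward from Esme reaches: Juno, Hana.
Chaining downward from Gus reaches: Mina, Dax, Ravi, Rhea, Finn, Juno, Gita.
Strictly between Esme and Gus are those in both lists: Juno — 1 element.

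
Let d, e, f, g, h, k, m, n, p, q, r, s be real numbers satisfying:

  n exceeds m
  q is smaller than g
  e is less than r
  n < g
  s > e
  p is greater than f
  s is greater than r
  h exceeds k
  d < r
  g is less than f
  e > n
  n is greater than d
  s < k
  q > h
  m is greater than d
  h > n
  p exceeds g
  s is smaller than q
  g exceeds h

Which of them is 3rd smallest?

n

Chaining the given pairs: d < m < n < e < r < s < k < h < q < g < f < p.
The 3rd smallest is n.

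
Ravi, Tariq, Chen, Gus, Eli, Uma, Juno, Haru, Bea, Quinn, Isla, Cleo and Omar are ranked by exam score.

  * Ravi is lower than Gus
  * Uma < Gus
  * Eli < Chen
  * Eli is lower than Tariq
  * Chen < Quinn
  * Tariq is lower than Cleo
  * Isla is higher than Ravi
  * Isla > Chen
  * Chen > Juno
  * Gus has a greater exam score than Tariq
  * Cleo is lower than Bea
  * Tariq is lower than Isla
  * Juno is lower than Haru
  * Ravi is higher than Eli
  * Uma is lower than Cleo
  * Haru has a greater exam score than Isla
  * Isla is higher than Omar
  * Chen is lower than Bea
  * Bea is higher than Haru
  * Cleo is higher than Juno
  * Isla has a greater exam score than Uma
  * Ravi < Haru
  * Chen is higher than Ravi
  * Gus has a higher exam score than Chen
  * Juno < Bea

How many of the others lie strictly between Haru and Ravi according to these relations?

The relations place Ravi below Haru. An element lies strictly between them when it is forced above Ravi and also forced below Haru.
Above Ravi: {Chen, Quinn, Isla, Bea, Gus}. Below Haru: {Uma, Eli, Juno, Tariq, Chen, Omar, Isla}.
Intersection: {Chen, Isla} — 2.

2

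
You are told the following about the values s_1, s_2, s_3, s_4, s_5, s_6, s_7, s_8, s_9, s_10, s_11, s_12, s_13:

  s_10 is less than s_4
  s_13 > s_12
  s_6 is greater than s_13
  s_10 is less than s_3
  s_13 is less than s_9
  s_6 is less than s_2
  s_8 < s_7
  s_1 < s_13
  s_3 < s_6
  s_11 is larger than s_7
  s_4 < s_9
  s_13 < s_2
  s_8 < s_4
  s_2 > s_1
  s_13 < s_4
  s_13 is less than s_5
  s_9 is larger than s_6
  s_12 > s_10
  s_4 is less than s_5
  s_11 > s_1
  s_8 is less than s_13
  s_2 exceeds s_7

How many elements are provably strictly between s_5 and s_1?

Chaining upward from s_1 reaches: s_13, s_4, s_11, s_6, s_2, s_9.
Chaining downward from s_5 reaches: s_8, s_10, s_12, s_13, s_4.
Strictly between s_1 and s_5 are those in both lists: s_13, s_4 — 2 elements.

2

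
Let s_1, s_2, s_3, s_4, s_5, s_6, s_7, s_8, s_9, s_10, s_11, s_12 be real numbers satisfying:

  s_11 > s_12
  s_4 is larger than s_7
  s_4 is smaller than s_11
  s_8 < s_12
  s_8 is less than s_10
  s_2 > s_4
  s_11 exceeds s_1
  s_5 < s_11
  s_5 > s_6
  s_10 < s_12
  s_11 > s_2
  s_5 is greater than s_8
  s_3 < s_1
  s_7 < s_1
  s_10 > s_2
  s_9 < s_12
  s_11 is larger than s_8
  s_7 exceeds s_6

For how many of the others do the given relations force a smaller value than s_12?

7

The elements the relations force below s_12 are s_6, s_7, s_8, s_9, s_4, s_2, s_10 — no chain reaches any other.
That is 7.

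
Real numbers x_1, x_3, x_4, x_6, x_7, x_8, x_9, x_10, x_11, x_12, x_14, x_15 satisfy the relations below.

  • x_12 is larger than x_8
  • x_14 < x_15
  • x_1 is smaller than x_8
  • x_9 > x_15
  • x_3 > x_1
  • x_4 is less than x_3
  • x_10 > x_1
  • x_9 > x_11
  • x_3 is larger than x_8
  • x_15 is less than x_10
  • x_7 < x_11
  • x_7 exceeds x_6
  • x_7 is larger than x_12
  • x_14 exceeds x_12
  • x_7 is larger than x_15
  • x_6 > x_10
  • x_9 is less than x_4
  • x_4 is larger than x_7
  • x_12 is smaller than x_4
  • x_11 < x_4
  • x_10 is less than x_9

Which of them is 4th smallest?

x_14

Piecing the relations together gives one ordering: x_1 < x_8 < x_12 < x_14 < x_15 < x_10 < x_6 < x_7 < x_11 < x_9 < x_4 < x_3.
The 4th smallest is x_14.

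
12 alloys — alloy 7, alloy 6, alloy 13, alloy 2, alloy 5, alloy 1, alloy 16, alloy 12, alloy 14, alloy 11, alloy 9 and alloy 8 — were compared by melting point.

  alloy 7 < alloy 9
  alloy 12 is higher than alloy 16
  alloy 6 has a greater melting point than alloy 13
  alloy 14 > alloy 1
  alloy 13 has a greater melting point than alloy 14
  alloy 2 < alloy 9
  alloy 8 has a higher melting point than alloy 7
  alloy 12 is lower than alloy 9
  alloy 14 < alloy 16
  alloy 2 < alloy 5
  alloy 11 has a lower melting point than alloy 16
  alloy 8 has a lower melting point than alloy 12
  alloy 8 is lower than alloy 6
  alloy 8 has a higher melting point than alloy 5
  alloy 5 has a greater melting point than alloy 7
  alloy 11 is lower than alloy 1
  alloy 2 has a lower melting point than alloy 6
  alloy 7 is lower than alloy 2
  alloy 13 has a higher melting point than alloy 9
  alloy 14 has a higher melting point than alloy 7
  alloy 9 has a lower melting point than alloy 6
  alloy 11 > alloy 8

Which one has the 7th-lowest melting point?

Chaining the given pairs: alloy 7 < alloy 2 < alloy 5 < alloy 8 < alloy 11 < alloy 1 < alloy 14 < alloy 16 < alloy 12 < alloy 9 < alloy 13 < alloy 6.
Counting 7 from the smallest end gives alloy 14.

alloy 14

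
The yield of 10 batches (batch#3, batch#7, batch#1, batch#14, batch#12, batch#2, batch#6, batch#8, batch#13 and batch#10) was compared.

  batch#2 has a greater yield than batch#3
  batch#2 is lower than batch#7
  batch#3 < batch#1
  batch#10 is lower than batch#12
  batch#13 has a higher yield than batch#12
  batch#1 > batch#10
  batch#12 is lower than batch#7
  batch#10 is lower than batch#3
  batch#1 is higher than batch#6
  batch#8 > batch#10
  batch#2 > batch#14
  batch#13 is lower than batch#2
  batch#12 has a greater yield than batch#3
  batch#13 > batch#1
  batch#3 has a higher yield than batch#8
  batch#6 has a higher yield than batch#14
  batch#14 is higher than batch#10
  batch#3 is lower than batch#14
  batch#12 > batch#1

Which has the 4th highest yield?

batch#12

Chaining the given pairs: batch#10 < batch#8 < batch#3 < batch#14 < batch#6 < batch#1 < batch#12 < batch#13 < batch#2 < batch#7.
The 4th largest is batch#12.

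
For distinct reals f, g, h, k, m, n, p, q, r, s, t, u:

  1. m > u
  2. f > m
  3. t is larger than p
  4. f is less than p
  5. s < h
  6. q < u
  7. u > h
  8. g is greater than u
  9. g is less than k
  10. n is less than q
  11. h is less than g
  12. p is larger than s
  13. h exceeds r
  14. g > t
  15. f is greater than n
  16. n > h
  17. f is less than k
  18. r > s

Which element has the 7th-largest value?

The consecutive relations fix a unique order: s < r < h < n < q < u < m < f < p < t < g < k.
The 7th largest is u.

u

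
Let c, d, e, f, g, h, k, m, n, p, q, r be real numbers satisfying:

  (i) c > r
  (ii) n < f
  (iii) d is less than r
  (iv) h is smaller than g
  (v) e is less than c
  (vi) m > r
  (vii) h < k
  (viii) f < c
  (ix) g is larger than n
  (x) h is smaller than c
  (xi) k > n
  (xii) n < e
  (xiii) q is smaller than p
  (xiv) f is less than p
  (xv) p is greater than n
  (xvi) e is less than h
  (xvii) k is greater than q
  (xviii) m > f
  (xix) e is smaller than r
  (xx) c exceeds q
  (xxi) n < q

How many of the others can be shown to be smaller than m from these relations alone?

5

The elements the relations force below m are d, n, f, e, r — no chain reaches any other.
That is 5.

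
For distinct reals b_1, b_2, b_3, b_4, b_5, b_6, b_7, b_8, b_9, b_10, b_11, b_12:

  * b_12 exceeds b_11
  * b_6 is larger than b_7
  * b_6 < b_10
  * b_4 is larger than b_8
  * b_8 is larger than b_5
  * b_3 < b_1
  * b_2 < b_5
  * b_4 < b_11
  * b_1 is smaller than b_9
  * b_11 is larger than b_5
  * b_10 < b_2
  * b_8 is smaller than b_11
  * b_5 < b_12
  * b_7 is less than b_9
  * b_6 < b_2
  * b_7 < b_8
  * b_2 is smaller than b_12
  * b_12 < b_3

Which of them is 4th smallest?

b_2

Piecing the relations together gives one ordering: b_7 < b_6 < b_10 < b_2 < b_5 < b_8 < b_4 < b_11 < b_12 < b_3 < b_1 < b_9.
Counting 4 from the smallest end gives b_2.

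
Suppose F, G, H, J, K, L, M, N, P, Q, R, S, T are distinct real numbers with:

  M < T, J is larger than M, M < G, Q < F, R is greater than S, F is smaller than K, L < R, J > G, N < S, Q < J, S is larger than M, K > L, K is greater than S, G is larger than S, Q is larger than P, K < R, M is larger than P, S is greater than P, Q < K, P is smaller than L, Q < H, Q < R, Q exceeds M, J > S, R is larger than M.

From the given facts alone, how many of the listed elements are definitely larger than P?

11

From P the given relations immediately reach M, S, Q, L.
From those, G, F, T, H, K, J, R — 11 in total.
No other element is forced above P by the given relations, so the count is 11.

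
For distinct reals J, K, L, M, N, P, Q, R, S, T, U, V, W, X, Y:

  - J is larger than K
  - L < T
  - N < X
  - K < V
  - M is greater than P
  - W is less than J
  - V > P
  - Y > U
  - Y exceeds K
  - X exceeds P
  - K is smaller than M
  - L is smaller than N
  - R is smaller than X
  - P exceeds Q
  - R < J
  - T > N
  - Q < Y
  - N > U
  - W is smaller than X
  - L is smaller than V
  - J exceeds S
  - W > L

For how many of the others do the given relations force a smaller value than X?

7

From X the given relations immediately reach R, P, N, W.
From those, U, Q, L — 7 in total.
Nothing else is reachable below X; 7 in all.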